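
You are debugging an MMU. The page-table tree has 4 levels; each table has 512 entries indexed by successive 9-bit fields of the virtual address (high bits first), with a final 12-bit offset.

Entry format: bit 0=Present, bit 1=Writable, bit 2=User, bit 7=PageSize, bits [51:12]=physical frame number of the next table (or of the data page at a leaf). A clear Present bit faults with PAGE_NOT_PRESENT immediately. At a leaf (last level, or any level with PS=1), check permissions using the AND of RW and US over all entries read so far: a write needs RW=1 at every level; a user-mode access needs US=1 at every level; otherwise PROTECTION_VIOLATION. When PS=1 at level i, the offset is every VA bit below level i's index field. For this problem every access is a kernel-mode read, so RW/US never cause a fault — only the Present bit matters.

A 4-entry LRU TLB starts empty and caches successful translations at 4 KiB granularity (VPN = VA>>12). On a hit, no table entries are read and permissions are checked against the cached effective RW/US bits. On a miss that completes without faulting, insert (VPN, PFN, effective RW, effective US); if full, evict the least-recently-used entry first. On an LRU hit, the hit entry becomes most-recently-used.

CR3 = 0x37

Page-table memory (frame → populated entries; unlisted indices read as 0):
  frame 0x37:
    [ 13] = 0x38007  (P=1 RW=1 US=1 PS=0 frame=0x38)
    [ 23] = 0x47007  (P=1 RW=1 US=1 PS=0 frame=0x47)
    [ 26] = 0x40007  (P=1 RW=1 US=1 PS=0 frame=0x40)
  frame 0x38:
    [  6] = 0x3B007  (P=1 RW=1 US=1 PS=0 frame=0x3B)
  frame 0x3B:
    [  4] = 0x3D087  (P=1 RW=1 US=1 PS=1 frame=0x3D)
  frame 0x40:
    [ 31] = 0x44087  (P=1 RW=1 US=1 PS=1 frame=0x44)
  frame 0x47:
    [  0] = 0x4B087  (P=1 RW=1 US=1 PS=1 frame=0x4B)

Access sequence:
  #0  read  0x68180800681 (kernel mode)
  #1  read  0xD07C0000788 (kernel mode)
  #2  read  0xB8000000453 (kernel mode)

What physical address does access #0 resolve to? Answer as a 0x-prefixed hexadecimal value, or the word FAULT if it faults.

Trace:
#0 VA=0x68180800681 (r,kernel):
  L0: frame=0x37 idx=13 entry=0x38007 [P=1 RW=1 US=1 PS=0]
  L1: frame=0x38 idx=6 entry=0x3B007 [P=1 RW=1 US=1 PS=0]
  L2: frame=0x3B idx=4 entry=0x3D087 [P=1 RW=1 US=1 PS=1]
  ⇒ phys 0x3D681 (huge @L2)  [3 reads]
#1 VA=0xD07C0000788 (r,kernel):
  L0: frame=0x37 idx=26 entry=0x40007 [P=1 RW=1 US=1 PS=0]
  L1: frame=0x40 idx=31 entry=0x44087 [P=1 RW=1 US=1 PS=1]
  ⇒ phys 0x44788 (huge @L1)  [2 reads]
#2 VA=0xB8000000453 (r,kernel):
  L0: frame=0x37 idx=23 entry=0x47007 [P=1 RW=1 US=1 PS=0]
  L1: frame=0x47 idx=0 entry=0x4B087 [P=1 RW=1 US=1 PS=1]
  ⇒ phys 0x4B453 (huge @L1)  [2 reads]

Access #0 PA: 0x3D681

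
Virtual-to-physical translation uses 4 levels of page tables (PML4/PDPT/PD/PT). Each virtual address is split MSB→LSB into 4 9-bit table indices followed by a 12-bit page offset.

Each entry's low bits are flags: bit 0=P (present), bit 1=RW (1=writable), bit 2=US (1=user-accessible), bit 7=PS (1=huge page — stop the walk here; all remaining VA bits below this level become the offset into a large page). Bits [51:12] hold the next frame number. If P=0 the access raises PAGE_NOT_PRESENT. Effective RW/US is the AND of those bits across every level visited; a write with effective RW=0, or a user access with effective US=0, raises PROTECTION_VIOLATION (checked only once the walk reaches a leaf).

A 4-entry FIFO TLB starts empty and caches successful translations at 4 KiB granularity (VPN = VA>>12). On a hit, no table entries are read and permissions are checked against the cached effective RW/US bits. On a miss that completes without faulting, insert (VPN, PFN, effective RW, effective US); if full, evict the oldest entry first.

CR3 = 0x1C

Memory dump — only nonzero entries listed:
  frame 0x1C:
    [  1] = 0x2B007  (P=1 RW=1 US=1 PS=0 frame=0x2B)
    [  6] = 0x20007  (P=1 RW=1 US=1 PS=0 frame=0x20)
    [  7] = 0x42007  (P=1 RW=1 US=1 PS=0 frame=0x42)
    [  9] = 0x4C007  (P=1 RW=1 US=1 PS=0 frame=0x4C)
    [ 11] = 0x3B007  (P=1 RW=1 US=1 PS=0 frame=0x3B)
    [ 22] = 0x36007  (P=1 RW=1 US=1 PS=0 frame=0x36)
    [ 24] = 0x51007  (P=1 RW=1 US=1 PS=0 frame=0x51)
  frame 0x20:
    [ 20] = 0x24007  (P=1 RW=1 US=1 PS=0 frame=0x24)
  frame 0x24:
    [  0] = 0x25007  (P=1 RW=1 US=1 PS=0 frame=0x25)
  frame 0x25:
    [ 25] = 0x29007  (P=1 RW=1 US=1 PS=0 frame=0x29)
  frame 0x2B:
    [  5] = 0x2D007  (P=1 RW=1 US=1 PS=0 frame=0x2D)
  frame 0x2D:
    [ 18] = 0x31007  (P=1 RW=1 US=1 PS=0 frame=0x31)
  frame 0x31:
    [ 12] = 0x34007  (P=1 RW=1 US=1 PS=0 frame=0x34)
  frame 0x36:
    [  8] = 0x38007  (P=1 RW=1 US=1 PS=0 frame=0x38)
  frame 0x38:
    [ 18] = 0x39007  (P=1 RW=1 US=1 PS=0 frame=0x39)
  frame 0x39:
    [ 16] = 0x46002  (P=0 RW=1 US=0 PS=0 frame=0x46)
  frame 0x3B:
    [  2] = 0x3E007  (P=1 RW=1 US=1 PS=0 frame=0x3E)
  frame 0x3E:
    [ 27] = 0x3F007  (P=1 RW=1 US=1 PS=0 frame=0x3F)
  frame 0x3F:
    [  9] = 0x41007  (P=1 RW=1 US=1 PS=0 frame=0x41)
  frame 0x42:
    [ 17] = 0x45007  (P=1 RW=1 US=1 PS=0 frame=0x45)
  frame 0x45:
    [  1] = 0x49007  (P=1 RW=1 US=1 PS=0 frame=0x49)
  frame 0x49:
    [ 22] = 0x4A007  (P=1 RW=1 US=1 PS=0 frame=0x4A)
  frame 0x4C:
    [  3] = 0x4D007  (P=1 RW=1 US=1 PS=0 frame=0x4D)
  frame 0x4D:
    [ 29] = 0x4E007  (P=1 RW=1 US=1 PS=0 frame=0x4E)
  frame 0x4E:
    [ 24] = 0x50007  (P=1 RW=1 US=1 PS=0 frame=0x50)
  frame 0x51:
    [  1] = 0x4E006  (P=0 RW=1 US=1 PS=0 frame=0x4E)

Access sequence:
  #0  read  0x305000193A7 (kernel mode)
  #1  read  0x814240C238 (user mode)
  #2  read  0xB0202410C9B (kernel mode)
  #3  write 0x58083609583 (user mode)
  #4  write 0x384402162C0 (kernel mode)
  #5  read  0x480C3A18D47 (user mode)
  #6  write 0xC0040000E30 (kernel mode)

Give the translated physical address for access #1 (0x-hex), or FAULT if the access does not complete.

Trace:
#0 VA=0x305000193A7 (r,kernel):
  L0: frame=0x1C idx=6 entry=0x20007 [P=1 RW=1 US=1 PS=0]
  L1: frame=0x20 idx=20 entry=0x24007 [P=1 RW=1 US=1 PS=0]
  L2: frame=0x24 idx=0 entry=0x25007 [P=1 RW=1 US=1 PS=0]
  L3: frame=0x25 idx=25 entry=0x29007 [P=1 RW=1 US=1 PS=0]
  → PA=0x293A7  (4 entries read)
#1 VA=0x814240C238 (r,user):
  L0: frame=0x1C idx=1 entry=0x2B007 [P=1 RW=1 US=1 PS=0]
  L1: frame=0x2B idx=5 entry=0x2D007 [P=1 RW=1 US=1 PS=0]
  L2: frame=0x2D idx=18 entry=0x31007 [P=1 RW=1 US=1 PS=0]
  L3: frame=0x31 idx=12 entry=0x34007 [P=1 RW=1 US=1 PS=0]
  → PA=0x34238  (4 entries read)
#2 VA=0xB0202410C9B (r,kernel):
  L0: frame=0x1C idx=22 entry=0x36007 [P=1 RW=1 US=1 PS=0]
  L1: frame=0x36 idx=8 entry=0x38007 [P=1 RW=1 US=1 PS=0]
  L2: frame=0x38 idx=18 entry=0x39007 [P=1 RW=1 US=1 PS=0]
  L3: frame=0x39 idx=16 entry=0x46002 [P=0 RW=1 US=0 PS=0]
  ✗ PAGE_NOT_PRESENT  [4 reads]
#3 VA=0x58083609583 (w,user):
  L0: frame=0x1C idx=11 entry=0x3B007 [P=1 RW=1 US=1 PS=0]
  L1: frame=0x3B idx=2 entry=0x3E007 [P=1 RW=1 US=1 PS=0]
  L2: frame=0x3E idx=27 entry=0x3F007 [P=1 RW=1 US=1 PS=0]
  L3: frame=0x3F idx=9 entry=0x41007 [P=1 RW=1 US=1 PS=0]
  → PA=0x41583  (4 entries read)
#4 VA=0x384402162C0 (w,kernel):
  L0: frame=0x1C idx=7 entry=0x42007 [P=1 RW=1 US=1 PS=0]
  L1: frame=0x42 idx=17 entry=0x45007 [P=1 RW=1 US=1 PS=0]
  L2: frame=0x45 idx=1 entry=0x49007 [P=1 RW=1 US=1 PS=0]
  L3: frame=0x49 idx=22 entry=0x4A007 [P=1 RW=1 US=1 PS=0]
  → PA=0x4A2C0  (4 entries read)
#5 VA=0x480C3A18D47 (r,user):
  L0: frame=0x1C idx=9 entry=0x4C007 [P=1 RW=1 US=1 PS=0]
  L1: frame=0x4C idx=3 entry=0x4D007 [P=1 RW=1 US=1 PS=0]
  L2: frame=0x4D idx=29 entry=0x4E007 [P=1 RW=1 US=1 PS=0]
  L3: frame=0x4E idx=24 entry=0x50007 [P=1 RW=1 US=1 PS=0]
  → PA=0x50D47  (4 entries read)
#6 VA=0xC0040000E30 (w,kernel):
  L0: frame=0x1C idx=24 entry=0x51007 [P=1 RW=1 US=1 PS=0]
  L1: frame=0x51 idx=1 entry=0x4E006 [P=0 RW=1 US=1 PS=0]
  ✗ PAGE_NOT_PRESENT  [2 reads]

Access #1 PA: 0x34238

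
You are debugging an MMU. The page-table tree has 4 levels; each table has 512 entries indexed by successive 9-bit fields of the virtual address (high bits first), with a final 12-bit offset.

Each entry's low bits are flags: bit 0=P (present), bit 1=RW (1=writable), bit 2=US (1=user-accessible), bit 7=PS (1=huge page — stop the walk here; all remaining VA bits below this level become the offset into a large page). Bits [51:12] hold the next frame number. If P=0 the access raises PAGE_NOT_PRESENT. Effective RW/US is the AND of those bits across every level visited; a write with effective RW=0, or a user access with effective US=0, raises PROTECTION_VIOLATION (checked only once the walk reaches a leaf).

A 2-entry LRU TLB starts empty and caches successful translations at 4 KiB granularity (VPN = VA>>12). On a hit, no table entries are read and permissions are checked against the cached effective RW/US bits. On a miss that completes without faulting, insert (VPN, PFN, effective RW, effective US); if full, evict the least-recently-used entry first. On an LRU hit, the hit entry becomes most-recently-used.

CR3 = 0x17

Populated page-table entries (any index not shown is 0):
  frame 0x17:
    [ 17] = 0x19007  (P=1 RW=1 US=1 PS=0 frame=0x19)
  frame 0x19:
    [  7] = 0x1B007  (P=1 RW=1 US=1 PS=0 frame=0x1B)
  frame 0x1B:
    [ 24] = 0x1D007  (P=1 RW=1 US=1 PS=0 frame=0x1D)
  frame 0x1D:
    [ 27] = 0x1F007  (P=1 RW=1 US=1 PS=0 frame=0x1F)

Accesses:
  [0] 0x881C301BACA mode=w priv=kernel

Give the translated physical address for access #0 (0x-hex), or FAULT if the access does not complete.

Trace:
#0 VA=0x881C301BACA (w,kernel):
  L0: frame=0x17 idx=17 entry=0x19007 [P=1 RW=1 US=1 PS=0]
  L1: frame=0x19 idx=7 entry=0x1B007 [P=1 RW=1 US=1 PS=0]
  L2: frame=0x1B idx=24 entry=0x1D007 [P=1 RW=1 US=1 PS=0]
  L3: frame=0x1D idx=27 entry=0x1F007 [P=1 RW=1 US=1 PS=0]
  → PA=0x1FACA  (4 entries read)

Access #0 PA: 0x1FACA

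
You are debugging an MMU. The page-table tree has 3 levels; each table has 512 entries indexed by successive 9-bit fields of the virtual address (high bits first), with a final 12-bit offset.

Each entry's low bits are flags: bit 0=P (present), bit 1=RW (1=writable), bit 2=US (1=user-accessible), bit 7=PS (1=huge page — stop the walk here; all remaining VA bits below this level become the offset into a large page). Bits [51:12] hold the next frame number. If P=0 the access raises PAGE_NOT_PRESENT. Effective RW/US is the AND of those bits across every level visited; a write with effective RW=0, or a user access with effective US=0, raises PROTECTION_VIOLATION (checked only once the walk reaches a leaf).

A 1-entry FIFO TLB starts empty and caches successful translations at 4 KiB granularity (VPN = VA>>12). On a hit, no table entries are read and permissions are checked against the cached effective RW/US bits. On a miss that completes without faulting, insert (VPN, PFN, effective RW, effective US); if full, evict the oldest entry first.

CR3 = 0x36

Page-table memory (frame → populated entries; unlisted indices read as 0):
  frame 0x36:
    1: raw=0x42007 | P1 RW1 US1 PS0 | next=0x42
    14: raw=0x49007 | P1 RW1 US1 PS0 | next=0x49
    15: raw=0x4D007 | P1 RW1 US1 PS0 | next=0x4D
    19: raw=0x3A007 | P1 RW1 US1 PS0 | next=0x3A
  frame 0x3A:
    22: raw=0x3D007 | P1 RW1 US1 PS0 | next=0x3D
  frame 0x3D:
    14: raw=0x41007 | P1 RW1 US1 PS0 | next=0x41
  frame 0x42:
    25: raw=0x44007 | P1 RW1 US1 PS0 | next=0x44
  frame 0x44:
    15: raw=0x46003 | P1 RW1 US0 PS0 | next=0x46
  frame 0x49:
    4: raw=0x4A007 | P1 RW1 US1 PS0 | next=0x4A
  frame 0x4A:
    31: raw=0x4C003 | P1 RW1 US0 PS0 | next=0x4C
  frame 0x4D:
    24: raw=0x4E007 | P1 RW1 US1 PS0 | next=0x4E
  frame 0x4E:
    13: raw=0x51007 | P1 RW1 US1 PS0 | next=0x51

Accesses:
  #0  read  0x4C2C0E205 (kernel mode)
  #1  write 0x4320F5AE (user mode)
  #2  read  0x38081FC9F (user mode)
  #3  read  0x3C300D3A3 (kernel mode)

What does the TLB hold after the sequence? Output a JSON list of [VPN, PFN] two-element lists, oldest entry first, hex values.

Trace:
#0 VA=0x4C2C0E205 (r,kernel):
  [0] read 0x36 idx=19: raw=0x3A007 flags P=1 W=1 U=1 S=0
  [1] read 0x3A idx=22: raw=0x3D007 flags P=1 W=1 U=1 S=0
  [2] read 0x3D idx=14: raw=0x41007 flags P=1 W=1 U=1 S=0
  → PA=0x41205  (3 entries read)
#1 VA=0x4320F5AE (w,user):
  [0] read 0x36 idx=1: raw=0x42007 flags P=1 W=1 U=1 S=0
  [1] read 0x42 idx=25: raw=0x44007 flags P=1 W=1 U=1 S=0
  [2] read 0x44 idx=15: raw=0x46003 flags P=1 W=1 U=0 S=0
  → PROTECTION_VIOLATION  (3 entries read)
#2 VA=0x38081FC9F (r,user):
  [0] read 0x36 idx=14: raw=0x49007 flags P=1 W=1 U=1 S=0
  [1] read 0x49 idx=4: raw=0x4A007 flags P=1 W=1 U=1 S=0
  [2] read 0x4A idx=31: raw=0x4C003 flags P=1 W=1 U=0 S=0
  → PROTECTION_VIOLATION  (3 entries read)
#3 VA=0x3C300D3A3 (r,kernel):
  [0] read 0x36 idx=15: raw=0x4D007 flags P=1 W=1 U=1 S=0
  [1] read 0x4D idx=24: raw=0x4E007 flags P=1 W=1 U=1 S=0
  [2] read 0x4E idx=13: raw=0x51007 flags P=1 W=1 U=1 S=0
  → PA=0x513A3  (3 entries read)

TLB: [["0x3C300D", "0x51"]]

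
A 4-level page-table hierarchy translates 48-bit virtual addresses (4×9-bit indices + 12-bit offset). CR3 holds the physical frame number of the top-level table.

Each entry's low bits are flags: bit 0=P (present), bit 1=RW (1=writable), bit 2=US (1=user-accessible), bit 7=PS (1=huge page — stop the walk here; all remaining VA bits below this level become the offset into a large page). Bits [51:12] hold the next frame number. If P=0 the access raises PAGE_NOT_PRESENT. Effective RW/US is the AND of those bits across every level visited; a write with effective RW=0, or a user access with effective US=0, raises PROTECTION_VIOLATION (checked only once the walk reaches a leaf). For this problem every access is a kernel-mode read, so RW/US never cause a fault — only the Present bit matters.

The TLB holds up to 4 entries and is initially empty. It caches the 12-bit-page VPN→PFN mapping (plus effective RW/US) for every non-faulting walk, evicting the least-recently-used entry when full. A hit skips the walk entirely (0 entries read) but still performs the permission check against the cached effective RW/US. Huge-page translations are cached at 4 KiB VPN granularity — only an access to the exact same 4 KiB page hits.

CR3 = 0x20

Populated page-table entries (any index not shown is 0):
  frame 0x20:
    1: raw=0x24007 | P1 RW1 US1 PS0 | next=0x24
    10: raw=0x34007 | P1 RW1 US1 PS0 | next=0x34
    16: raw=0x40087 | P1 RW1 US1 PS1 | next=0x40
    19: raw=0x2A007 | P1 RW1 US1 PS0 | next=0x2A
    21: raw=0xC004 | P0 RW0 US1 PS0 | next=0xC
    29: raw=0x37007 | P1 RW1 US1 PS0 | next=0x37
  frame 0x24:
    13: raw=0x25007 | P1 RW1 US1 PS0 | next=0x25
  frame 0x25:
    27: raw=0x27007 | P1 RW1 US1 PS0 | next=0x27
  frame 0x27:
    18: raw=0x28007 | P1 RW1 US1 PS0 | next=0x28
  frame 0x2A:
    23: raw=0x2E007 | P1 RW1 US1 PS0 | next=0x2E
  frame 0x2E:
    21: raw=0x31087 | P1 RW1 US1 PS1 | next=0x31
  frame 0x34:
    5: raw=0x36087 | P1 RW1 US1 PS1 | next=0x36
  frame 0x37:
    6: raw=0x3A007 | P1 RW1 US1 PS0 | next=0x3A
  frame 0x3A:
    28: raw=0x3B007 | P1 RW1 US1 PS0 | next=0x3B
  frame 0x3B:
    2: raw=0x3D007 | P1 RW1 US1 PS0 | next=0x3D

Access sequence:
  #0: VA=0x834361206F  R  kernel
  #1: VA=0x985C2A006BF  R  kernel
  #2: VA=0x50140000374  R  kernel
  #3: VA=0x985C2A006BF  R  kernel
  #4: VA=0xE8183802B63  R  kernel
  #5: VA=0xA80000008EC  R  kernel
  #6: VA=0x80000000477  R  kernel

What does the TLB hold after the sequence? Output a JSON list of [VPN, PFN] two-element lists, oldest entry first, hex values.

Per-access translation:
#0 VA=0x834361206F (r,kernel):
  L0: frame=0x20 idx=1 entry=0x24007 [P=1 RW=1 US=1 PS=0]
  L1: frame=0x24 idx=13 entry=0x25007 [P=1 RW=1 US=1 PS=0]
  L2: frame=0x25 idx=27 entry=0x27007 [P=1 RW=1 US=1 PS=0]
  L3: frame=0x27 idx=18 entry=0x28007 [P=1 RW=1 US=1 PS=0]
  → PA=0x2806F  (4 entries read)
#1 VA=0x985C2A006BF (r,kernel):
  L0: frame=0x20 idx=19 entry=0x2A007 [P=1 RW=1 US=1 PS=0]
  L1: frame=0x2A idx=23 entry=0x2E007 [P=1 RW=1 US=1 PS=0]
  L2: frame=0x2E idx=21 entry=0x31087 [P=1 RW=1 US=1 PS=1]
  → PA=0x316BF (huge @L2)  (3 entries read)
#2 VA=0x50140000374 (r,kernel):
  L0: frame=0x20 idx=10 entry=0x34007 [P=1 RW=1 US=1 PS=0]
  L1: frame=0x34 idx=5 entry=0x36087 [P=1 RW=1 US=1 PS=1]
  → PA=0x36374 (huge @L1)  (2 entries read)
#3 VA=0x985C2A006BF (r,kernel):
  TLB hit vpn=0x985C2A00 → PA=0x316BF
#4 VA=0xE8183802B63 (r,kernel):
  L0: frame=0x20 idx=29 entry=0x37007 [P=1 RW=1 US=1 PS=0]
  L1: frame=0x37 idx=6 entry=0x3A007 [P=1 RW=1 US=1 PS=0]
  L2: frame=0x3A idx=28 entry=0x3B007 [P=1 RW=1 US=1 PS=0]
  L3: frame=0x3B idx=2 entry=0x3D007 [P=1 RW=1 US=1 PS=0]
  → PA=0x3DB63  (4 entries read)
#5 VA=0xA80000008EC (r,kernel):
  L0: frame=0x20 idx=21 entry=0xC004 [P=0 RW=0 US=1 PS=0]
  ✗ PAGE_NOT_PRESENT  [1 reads]
#6 VA=0x80000000477 (r,kernel):
  L0: frame=0x20 idx=16 entry=0x40087 [P=1 RW=1 US=1 PS=1]
  → PA=0x40477 (huge @L0)  (1 entries read)

TLB: [["0x50140000", "0x36"], ["0x985C2A00", "0x31"], ["0xE8183802", "0x3D"], ["0x80000000", "0x40"]]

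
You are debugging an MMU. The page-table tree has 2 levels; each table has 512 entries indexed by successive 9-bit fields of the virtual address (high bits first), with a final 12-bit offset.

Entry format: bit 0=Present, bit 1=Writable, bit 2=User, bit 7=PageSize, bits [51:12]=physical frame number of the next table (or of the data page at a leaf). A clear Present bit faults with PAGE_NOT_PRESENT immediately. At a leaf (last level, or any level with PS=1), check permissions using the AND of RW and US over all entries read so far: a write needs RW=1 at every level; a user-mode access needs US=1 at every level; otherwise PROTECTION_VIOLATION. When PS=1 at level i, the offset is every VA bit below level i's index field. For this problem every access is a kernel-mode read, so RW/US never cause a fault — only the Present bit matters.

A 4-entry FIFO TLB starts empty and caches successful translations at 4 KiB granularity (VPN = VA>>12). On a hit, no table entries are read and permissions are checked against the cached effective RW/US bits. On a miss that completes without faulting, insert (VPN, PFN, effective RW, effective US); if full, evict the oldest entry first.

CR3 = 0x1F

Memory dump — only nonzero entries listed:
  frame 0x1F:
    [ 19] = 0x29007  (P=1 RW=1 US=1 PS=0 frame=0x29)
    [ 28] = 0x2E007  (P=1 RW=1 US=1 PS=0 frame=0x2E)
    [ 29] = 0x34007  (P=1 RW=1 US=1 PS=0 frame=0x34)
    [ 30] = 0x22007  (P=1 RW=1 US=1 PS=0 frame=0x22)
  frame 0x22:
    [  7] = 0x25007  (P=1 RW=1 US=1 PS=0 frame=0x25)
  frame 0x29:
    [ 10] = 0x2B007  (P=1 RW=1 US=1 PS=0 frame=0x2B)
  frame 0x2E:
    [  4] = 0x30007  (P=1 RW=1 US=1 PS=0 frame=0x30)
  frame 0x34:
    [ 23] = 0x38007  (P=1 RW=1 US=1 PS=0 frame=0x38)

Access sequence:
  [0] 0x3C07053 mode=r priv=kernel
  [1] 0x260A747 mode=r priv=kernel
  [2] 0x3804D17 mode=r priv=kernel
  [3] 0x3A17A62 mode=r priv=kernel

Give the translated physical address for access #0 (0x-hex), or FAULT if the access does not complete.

Per-access translation:
#0 VA=0x3C07053 (r,kernel):
  L0 @0x1F[30] → 0x22007  P=1,RW=1,US=1,PS=0
  L1 @0x22[7] → 0x25007  P=1,RW=1,US=1,PS=0
  → PA=0x25053  (2 entries read)
#1 VA=0x260A747 (r,kernel):
  L0 @0x1F[19] → 0x29007  P=1,RW=1,US=1,PS=0
  L1 @0x29[10] → 0x2B007  P=1,RW=1,US=1,PS=0
  → PA=0x2B747  (2 entries read)
#2 VA=0x3804D17 (r,kernel):
  L0 @0x1F[28] → 0x2E007  P=1,RW=1,US=1,PS=0
  L1 @0x2E[4] → 0x30007  P=1,RW=1,US=1,PS=0
  → PA=0x30D17  (2 entries read)
#3 VA=0x3A17A62 (r,kernel):
  L0 @0x1F[29] → 0x34007  P=1,RW=1,US=1,PS=0
  L1 @0x34[23] → 0x38007  P=1,RW=1,US=1,PS=0
  → PA=0x38A62  (2 entries read)

Access #0 PA: 0x25053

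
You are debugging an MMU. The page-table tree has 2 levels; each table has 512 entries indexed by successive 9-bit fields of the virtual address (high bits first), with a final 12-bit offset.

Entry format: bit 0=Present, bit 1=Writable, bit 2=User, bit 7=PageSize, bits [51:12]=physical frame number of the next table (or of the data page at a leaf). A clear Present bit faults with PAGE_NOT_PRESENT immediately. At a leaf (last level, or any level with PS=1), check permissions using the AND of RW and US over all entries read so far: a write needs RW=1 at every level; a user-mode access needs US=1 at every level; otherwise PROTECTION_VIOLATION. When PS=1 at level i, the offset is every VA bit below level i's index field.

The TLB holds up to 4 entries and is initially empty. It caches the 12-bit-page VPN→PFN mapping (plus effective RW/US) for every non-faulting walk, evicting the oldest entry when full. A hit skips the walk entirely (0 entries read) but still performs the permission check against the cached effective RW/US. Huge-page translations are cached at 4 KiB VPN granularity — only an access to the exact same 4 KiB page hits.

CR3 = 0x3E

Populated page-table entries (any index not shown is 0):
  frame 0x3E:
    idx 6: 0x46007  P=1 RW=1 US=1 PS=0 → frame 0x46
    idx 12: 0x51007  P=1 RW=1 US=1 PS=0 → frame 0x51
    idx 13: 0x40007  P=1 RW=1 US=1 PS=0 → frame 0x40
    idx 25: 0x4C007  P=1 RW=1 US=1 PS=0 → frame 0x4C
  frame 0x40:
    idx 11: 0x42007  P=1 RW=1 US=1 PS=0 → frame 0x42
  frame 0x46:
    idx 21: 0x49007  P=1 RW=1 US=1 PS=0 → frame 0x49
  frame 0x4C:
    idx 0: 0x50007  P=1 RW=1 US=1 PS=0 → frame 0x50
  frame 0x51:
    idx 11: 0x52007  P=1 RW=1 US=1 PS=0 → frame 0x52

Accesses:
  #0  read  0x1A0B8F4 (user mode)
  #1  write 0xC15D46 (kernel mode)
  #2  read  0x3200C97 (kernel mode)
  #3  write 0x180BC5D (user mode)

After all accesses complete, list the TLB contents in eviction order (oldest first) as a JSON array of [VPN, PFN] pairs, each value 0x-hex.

Trace:
#0 VA=0x1A0B8F4 (r,user):
  L0: frame=0x3E idx=13 entry=0x40007 [P=1 RW=1 US=1 PS=0]
  L1: frame=0x40 idx=11 entry=0x42007 [P=1 RW=1 US=1 PS=0]
  ✓ 0x428F4  — 2 lookups
#1 VA=0xC15D46 (w,kernel):
  L0: frame=0x3E idx=6 entry=0x46007 [P=1 RW=1 US=1 PS=0]
  L1: frame=0x46 idx=21 entry=0x49007 [P=1 RW=1 US=1 PS=0]
  ✓ 0x49D46  — 2 lookups
#2 VA=0x3200C97 (r,kernel):
  L0: frame=0x3E idx=25 entry=0x4C007 [P=1 RW=1 US=1 PS=0]
  L1: frame=0x4C idx=0 entry=0x50007 [P=1 RW=1 US=1 PS=0]
  ✓ 0x50C97  — 2 lookups
#3 VA=0x180BC5D (w,user):
  L0: frame=0x3E idx=12 entry=0x51007 [P=1 RW=1 US=1 PS=0]
  L1: frame=0x51 idx=11 entry=0x52007 [P=1 RW=1 US=1 PS=0]
  ✓ 0x52C5D  — 2 lookups

TLB: [["0x1A0B", "0x42"], ["0xC15", "0x49"], ["0x3200", "0x50"], ["0x180B", "0x52"]]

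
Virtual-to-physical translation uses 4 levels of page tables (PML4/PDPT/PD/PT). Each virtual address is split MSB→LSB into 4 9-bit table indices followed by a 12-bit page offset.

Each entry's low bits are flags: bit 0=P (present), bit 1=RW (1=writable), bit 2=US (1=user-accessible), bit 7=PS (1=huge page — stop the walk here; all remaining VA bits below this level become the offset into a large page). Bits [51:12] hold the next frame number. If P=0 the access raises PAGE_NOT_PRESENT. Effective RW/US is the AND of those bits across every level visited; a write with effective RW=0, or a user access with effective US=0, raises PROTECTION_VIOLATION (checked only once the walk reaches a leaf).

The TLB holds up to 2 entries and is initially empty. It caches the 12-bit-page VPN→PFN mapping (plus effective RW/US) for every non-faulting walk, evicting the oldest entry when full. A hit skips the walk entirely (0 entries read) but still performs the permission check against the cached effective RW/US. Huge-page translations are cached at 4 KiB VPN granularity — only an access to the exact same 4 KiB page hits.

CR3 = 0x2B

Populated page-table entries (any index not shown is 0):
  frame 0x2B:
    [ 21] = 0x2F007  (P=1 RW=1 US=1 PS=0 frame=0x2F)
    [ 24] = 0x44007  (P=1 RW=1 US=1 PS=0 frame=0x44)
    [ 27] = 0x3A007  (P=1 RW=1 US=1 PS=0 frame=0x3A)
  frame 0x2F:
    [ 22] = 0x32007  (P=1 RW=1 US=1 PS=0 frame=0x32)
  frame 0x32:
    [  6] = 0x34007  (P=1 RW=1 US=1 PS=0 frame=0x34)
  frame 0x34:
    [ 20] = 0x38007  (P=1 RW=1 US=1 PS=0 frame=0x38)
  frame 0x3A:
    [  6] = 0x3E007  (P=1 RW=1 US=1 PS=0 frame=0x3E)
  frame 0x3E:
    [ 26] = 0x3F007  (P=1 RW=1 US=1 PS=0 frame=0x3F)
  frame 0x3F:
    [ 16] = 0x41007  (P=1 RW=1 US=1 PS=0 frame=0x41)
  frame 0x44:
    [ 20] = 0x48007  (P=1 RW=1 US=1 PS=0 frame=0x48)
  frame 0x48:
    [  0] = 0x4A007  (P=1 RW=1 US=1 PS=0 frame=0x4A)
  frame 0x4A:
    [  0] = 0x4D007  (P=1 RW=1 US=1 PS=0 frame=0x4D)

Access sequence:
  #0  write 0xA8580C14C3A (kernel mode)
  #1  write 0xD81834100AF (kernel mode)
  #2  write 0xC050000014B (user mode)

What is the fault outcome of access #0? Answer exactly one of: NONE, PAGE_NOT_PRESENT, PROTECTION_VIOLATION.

Per-access translation:
#0 VA=0xA8580C14C3A (w,kernel):
  L0: frame=0x2B idx=21 entry=0x2F007 [P=1 RW=1 US=1 PS=0]
  L1: frame=0x2F idx=22 entry=0x32007 [P=1 RW=1 US=1 PS=0]
  L2: frame=0x32 idx=6 entry=0x34007 [P=1 RW=1 US=1 PS=0]
  L3: frame=0x34 idx=20 entry=0x38007 [P=1 RW=1 US=1 PS=0]
  ✓ 0x38C3A  — 4 lookups
#1 VA=0xD81834100AF (w,kernel):
  L0: frame=0x2B idx=27 entry=0x3A007 [P=1 RW=1 US=1 PS=0]
  L1: frame=0x3A idx=6 entry=0x3E007 [P=1 RW=1 US=1 PS=0]
  L2: frame=0x3E idx=26 entry=0x3F007 [P=1 RW=1 US=1 PS=0]
  L3: frame=0x3F idx=16 entry=0x41007 [P=1 RW=1 US=1 PS=0]
  ✓ 0x410AF  — 4 lookups
#2 VA=0xC050000014B (w,user):
  L0: frame=0x2B idx=24 entry=0x44007 [P=1 RW=1 US=1 PS=0]
  L1: frame=0x44 idx=20 entry=0x48007 [P=1 RW=1 US=1 PS=0]
  L2: frame=0x48 idx=0 entry=0x4A007 [P=1 RW=1 US=1 PS=0]
  L3: frame=0x4A idx=0 entry=0x4D007 [P=1 RW=1 US=1 PS=0]
  ✓ 0x4D14B  — 4 lookups

Access #0 fault: NONE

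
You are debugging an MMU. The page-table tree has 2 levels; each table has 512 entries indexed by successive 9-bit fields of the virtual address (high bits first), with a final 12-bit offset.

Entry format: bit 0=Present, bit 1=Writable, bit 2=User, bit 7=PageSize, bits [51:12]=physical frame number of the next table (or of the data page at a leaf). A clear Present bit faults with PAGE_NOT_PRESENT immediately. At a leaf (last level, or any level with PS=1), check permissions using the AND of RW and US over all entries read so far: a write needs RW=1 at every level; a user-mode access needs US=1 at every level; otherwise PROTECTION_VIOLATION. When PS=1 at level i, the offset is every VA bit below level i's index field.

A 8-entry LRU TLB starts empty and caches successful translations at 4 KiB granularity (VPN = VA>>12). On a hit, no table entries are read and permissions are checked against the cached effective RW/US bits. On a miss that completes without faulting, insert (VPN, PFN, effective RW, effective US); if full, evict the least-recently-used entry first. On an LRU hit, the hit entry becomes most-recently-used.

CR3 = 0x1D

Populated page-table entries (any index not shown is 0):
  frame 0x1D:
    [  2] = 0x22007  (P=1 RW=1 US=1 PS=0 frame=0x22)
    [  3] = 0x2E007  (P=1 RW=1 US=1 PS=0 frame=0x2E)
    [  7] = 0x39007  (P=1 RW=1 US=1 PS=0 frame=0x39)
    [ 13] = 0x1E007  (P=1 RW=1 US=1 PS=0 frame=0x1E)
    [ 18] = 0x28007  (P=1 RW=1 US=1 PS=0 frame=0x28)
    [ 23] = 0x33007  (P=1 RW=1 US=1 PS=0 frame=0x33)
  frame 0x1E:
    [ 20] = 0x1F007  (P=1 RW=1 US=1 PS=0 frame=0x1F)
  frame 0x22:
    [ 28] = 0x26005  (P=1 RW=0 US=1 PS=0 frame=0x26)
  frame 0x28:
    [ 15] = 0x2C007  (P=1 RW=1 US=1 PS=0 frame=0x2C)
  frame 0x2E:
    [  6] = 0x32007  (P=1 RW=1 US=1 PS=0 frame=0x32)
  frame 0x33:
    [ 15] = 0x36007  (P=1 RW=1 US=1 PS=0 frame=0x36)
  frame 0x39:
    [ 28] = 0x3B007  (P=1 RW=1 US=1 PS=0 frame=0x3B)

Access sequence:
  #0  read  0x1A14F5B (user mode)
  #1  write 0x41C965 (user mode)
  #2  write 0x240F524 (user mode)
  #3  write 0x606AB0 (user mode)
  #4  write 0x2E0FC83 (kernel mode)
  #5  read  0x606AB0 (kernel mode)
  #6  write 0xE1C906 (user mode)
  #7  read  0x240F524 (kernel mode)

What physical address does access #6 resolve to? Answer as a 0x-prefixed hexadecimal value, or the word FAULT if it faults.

Per-access translation:
#0 VA=0x1A14F5B (r,user):
  L0 @0x1D[13] → 0x1E007  P=1,RW=1,US=1,PS=0
  L1 @0x1E[20] → 0x1F007  P=1,RW=1,US=1,PS=0
  → PA=0x1FF5B  (2 entries read)
#1 VA=0x41C965 (w,user):
  L0 @0x1D[2] → 0x22007  P=1,RW=1,US=1,PS=0
  L1 @0x22[28] → 0x26005  P=1,RW=0,US=1,PS=0
  ⇒ fault: PROTECTION_VIOLATION  — 2 lookups
#2 VA=0x240F524 (w,user):
  L0 @0x1D[18] → 0x28007  P=1,RW=1,US=1,PS=0
  L1 @0x28[15] → 0x2C007  P=1,RW=1,US=1,PS=0
  → PA=0x2C524  (2 entries read)
#3 VA=0x606AB0 (w,user):
  L0 @0x1D[3] → 0x2E007  P=1,RW=1,US=1,PS=0
  L1 @0x2E[6] → 0x32007  P=1,RW=1,US=1,PS=0
  → PA=0x32AB0  (2 entries read)
#4 VA=0x2E0FC83 (w,kernel):
  L0 @0x1D[23] → 0x33007  P=1,RW=1,US=1,PS=0
  L1 @0x33[15] → 0x36007  P=1,RW=1,US=1,PS=0
  → PA=0x36C83  (2 entries read)
#5 VA=0x606AB0 (r,kernel):
  TLB hit vpn=0x606 → PA=0x32AB0
#6 VA=0xE1C906 (w,user):
  L0 @0x1D[7] → 0x39007  P=1,RW=1,US=1,PS=0
  L1 @0x39[28] → 0x3B007  P=1,RW=1,US=1,PS=0
  → PA=0x3B906  (2 entries read)
#7 VA=0x240F524 (r,kernel):
  TLB hit vpn=0x240F → PA=0x2C524

Access #6 PA: 0x3B906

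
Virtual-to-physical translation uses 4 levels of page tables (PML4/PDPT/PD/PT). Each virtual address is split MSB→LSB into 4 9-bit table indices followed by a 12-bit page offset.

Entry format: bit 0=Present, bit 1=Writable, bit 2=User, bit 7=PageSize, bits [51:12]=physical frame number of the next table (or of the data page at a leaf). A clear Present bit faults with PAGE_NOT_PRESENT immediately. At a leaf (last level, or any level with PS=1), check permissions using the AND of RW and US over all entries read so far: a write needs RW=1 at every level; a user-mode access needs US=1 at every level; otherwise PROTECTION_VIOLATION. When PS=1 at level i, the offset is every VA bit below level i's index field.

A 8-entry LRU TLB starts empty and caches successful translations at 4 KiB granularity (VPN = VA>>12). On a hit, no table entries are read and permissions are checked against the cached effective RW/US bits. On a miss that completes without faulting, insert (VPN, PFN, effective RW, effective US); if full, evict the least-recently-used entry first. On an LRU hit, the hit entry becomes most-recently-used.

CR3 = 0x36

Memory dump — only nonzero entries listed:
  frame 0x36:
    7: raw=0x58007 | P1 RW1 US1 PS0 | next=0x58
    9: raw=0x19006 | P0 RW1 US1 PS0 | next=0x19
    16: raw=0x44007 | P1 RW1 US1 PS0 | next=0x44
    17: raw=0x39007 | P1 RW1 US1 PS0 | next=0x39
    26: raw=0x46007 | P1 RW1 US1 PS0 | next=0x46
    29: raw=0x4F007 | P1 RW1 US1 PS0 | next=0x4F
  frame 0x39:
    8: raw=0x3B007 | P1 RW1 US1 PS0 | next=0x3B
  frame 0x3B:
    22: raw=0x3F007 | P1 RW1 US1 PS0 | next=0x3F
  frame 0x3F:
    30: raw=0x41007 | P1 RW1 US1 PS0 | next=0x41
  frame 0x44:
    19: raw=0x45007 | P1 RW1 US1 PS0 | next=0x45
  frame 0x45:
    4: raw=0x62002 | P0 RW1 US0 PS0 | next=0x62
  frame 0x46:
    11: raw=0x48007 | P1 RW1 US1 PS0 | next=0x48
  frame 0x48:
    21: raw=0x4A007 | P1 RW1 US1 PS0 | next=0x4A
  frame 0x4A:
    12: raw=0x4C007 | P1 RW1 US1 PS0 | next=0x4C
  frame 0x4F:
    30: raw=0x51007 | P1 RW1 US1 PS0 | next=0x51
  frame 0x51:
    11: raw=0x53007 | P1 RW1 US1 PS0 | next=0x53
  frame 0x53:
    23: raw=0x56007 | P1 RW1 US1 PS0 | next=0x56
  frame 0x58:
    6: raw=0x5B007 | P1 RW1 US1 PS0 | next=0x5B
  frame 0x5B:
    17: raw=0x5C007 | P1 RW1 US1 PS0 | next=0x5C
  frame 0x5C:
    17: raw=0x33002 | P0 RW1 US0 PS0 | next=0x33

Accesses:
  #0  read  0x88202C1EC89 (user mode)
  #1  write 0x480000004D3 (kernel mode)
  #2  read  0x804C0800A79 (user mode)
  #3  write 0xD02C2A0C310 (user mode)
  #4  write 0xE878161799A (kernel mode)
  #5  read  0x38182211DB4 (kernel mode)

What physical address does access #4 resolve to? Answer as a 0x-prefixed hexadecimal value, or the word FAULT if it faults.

Per-access translation:
#0 VA=0x88202C1EC89 (r,user):
  L0: frame=0x36 idx=17 entry=0x39007 [P=1 RW=1 US=1 PS=0]
  L1: frame=0x39 idx=8 entry=0x3B007 [P=1 RW=1 US=1 PS=0]
  L2: frame=0x3B idx=22 entry=0x3F007 [P=1 RW=1 US=1 PS=0]
  L3: frame=0x3F idx=30 entry=0x41007 [P=1 RW=1 US=1 PS=0]
  ✓ 0x41C89  — 4 lookups
#1 VA=0x480000004D3 (w,kernel):
  L0: frame=0x36 idx=9 entry=0x19006 [P=0 RW=1 US=1 PS=0]
  ⇒ fault: PAGE_NOT_PRESENT  — 1 lookups
#2 VA=0x804C0800A79 (r,user):
  L0: frame=0x36 idx=16 entry=0x44007 [P=1 RW=1 US=1 PS=0]
  L1: frame=0x44 idx=19 entry=0x45007 [P=1 RW=1 US=1 PS=0]
  L2: frame=0x45 idx=4 entry=0x62002 [P=0 RW=1 US=0 PS=0]
  ⇒ fault: PAGE_NOT_PRESENT  — 3 lookups
#3 VA=0xD02C2A0C310 (w,user):
  L0: frame=0x36 idx=26 entry=0x46007 [P=1 RW=1 US=1 PS=0]
  L1: frame=0x46 idx=11 entry=0x48007 [P=1 RW=1 US=1 PS=0]
  L2: frame=0x48 idx=21 entry=0x4A007 [P=1 RW=1 US=1 PS=0]
  L3: frame=0x4A idx=12 entry=0x4C007 [P=1 RW=1 US=1 PS=0]
  ✓ 0x4C310  — 4 lookups
#4 VA=0xE878161799A (w,kernel):
  L0: frame=0x36 idx=29 entry=0x4F007 [P=1 RW=1 US=1 PS=0]
  L1: frame=0x4F idx=30 entry=0x51007 [P=1 RW=1 US=1 PS=0]
  L2: frame=0x51 idx=11 entry=0x53007 [P=1 RW=1 US=1 PS=0]
  L3: frame=0x53 idx=23 entry=0x56007 [P=1 RW=1 US=1 PS=0]
  ✓ 0x5699A  — 4 lookups
#5 VA=0x38182211DB4 (r,kernel):
  L0: frame=0x36 idx=7 entry=0x58007 [P=1 RW=1 US=1 PS=0]
  L1: frame=0x58 idx=6 entry=0x5B007 [P=1 RW=1 US=1 PS=0]
  L2: frame=0x5B idx=17 entry=0x5C007 [P=1 RW=1 US=1 PS=0]
  L3: frame=0x5C idx=17 entry=0x33002 [P=0 RW=1 US=0 PS=0]
  ⇒ fault: PAGE_NOT_PRESENT  — 4 lookups

Access #4 PA: 0x5699A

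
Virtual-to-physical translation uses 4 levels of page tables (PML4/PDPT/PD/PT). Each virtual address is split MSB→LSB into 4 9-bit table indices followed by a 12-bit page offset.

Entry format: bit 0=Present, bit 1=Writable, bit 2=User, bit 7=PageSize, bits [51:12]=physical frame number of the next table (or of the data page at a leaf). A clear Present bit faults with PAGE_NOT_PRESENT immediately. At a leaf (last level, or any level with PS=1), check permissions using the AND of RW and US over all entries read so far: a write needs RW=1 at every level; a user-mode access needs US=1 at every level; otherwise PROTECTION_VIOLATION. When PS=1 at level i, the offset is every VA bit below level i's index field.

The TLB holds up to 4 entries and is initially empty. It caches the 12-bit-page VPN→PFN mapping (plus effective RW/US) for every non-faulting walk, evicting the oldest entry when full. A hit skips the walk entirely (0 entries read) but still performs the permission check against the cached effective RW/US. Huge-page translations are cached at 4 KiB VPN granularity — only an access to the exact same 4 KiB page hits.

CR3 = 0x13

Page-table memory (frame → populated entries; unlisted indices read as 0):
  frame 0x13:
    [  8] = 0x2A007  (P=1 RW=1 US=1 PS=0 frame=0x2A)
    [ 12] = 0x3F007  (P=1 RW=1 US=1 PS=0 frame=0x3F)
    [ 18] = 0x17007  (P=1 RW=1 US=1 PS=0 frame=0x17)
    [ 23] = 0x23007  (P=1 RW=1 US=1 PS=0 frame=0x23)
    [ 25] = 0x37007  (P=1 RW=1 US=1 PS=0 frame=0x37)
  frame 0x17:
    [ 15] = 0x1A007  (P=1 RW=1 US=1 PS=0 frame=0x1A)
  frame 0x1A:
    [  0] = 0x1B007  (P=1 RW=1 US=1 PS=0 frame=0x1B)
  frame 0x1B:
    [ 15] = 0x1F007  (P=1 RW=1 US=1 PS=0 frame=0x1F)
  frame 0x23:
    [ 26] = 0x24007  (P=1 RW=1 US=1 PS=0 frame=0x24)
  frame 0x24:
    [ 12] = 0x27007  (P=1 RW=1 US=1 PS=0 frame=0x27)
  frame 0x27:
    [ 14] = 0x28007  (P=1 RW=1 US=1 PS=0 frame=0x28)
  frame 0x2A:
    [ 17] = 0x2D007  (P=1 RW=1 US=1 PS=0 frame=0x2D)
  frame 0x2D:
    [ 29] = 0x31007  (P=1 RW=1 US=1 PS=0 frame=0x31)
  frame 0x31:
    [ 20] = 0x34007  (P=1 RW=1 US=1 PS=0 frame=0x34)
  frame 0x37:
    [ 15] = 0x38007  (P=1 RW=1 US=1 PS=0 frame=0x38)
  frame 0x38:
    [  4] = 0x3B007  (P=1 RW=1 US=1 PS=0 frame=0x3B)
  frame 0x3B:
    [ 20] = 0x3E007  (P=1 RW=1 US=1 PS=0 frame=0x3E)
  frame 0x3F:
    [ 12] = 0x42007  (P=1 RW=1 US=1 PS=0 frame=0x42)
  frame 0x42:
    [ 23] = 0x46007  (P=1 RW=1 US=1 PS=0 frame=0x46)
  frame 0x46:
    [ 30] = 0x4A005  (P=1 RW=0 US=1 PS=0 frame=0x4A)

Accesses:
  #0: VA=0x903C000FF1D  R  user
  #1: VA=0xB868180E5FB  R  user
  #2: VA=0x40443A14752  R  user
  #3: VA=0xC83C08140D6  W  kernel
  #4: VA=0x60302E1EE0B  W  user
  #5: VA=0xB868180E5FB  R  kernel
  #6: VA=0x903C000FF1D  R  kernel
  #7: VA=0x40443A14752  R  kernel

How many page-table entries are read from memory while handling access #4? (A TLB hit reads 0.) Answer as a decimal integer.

Walk each access:
#0 VA=0x903C000FF1D (r,user):
  L0: frame=0x13 idx=18 entry=0x17007 [P=1 RW=1 US=1 PS=0]
  L1: frame=0x17 idx=15 entry=0x1A007 [P=1 RW=1 US=1 PS=0]
  L2: frame=0x1A idx=0 entry=0x1B007 [P=1 RW=1 US=1 PS=0]
  L3: frame=0x1B idx=15 entry=0x1F007 [P=1 RW=1 US=1 PS=0]
  ✓ 0x1FF1D  — 4 lookups
#1 VA=0xB868180E5FB (r,user):
  L0: frame=0x13 idx=23 entry=0x23007 [P=1 RW=1 US=1 PS=0]
  L1: frame=0x23 idx=26 entry=0x24007 [P=1 RW=1 US=1 PS=0]
  L2: frame=0x24 idx=12 entry=0x27007 [P=1 RW=1 US=1 PS=0]
  L3: frame=0x27 idx=14 entry=0x28007 [P=1 RW=1 US=1 PS=0]
  ✓ 0x285FB  — 4 lookups
#2 VA=0x40443A14752 (r,user):
  L0: frame=0x13 idx=8 entry=0x2A007 [P=1 RW=1 US=1 PS=0]
  L1: frame=0x2A idx=17 entry=0x2D007 [P=1 RW=1 US=1 PS=0]
  L2: frame=0x2D idx=29 entry=0x31007 [P=1 RW=1 US=1 PS=0]
  L3: frame=0x31 idx=20 entry=0x34007 [P=1 RW=1 US=1 PS=0]
  ✓ 0x34752  — 4 lookups
#3 VA=0xC83C08140D6 (w,kernel):
  L0: frame=0x13 idx=25 entry=0x37007 [P=1 RW=1 US=1 PS=0]
  L1: frame=0x37 idx=15 entry=0x38007 [P=1 RW=1 US=1 PS=0]
  L2: frame=0x38 idx=4 entry=0x3B007 [P=1 RW=1 US=1 PS=0]
  L3: frame=0x3B idx=20 entry=0x3E007 [P=1 RW=1 US=1 PS=0]
  ✓ 0x3E0D6  — 4 lookups
#4 VA=0x60302E1EE0B (w,user):
  L0: frame=0x13 idx=12 entry=0x3F007 [P=1 RW=1 US=1 PS=0]
  L1: frame=0x3F idx=12 entry=0x42007 [P=1 RW=1 US=1 PS=0]
  L2: frame=0x42 idx=23 entry=0x46007 [P=1 RW=1 US=1 PS=0]
  L3: frame=0x46 idx=30 entry=0x4A005 [P=1 RW=0 US=1 PS=0]
  ✗ PROTECTION_VIOLATION  [4 reads]
#5 VA=0xB868180E5FB (r,kernel):
  TLB hit vpn=0xB868180E → PA=0x285FB
#6 VA=0x903C000FF1D (r,kernel):
  TLB hit vpn=0x903C000F → PA=0x1FF1D
#7 VA=0x40443A14752 (r,kernel):
  TLB hit vpn=0x40443A14 → PA=0x34752

Entries read for #4: 4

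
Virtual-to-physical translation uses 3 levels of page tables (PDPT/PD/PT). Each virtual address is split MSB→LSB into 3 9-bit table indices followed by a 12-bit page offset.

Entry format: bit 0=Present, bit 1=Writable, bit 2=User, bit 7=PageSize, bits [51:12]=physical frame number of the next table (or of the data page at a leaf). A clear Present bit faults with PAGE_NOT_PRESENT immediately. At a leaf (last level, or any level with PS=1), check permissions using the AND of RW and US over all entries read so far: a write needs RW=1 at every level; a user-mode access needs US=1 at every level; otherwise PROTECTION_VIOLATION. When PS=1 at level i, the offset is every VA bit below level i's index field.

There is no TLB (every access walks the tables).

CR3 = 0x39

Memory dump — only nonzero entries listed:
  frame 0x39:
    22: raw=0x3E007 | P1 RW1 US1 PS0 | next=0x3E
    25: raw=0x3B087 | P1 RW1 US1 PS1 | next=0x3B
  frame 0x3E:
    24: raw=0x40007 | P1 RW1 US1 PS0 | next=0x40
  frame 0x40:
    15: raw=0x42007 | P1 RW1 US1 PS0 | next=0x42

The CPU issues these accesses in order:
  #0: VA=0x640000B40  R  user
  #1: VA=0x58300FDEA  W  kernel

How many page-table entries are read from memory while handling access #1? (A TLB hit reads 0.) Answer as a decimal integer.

Walk each access:
#0 VA=0x640000B40 (r,user):
  [0] read 0x39 idx=25: raw=0x3B087 flags P=1 W=1 U=1 S=1
  → PA=0x3BB40 (huge @L0)  (1 entries read)
#1 VA=0x58300FDEA (w,kernel):
  [0] read 0x39 idx=22: raw=0x3E007 flags P=1 W=1 U=1 S=0
  [1] read 0x3E idx=24: raw=0x40007 flags P=1 W=1 U=1 S=0
  [2] read 0x40 idx=15: raw=0x42007 flags P=1 W=1 U=1 S=0
  → PA=0x42DEA  (3 entries read)

Entries read for #1: 3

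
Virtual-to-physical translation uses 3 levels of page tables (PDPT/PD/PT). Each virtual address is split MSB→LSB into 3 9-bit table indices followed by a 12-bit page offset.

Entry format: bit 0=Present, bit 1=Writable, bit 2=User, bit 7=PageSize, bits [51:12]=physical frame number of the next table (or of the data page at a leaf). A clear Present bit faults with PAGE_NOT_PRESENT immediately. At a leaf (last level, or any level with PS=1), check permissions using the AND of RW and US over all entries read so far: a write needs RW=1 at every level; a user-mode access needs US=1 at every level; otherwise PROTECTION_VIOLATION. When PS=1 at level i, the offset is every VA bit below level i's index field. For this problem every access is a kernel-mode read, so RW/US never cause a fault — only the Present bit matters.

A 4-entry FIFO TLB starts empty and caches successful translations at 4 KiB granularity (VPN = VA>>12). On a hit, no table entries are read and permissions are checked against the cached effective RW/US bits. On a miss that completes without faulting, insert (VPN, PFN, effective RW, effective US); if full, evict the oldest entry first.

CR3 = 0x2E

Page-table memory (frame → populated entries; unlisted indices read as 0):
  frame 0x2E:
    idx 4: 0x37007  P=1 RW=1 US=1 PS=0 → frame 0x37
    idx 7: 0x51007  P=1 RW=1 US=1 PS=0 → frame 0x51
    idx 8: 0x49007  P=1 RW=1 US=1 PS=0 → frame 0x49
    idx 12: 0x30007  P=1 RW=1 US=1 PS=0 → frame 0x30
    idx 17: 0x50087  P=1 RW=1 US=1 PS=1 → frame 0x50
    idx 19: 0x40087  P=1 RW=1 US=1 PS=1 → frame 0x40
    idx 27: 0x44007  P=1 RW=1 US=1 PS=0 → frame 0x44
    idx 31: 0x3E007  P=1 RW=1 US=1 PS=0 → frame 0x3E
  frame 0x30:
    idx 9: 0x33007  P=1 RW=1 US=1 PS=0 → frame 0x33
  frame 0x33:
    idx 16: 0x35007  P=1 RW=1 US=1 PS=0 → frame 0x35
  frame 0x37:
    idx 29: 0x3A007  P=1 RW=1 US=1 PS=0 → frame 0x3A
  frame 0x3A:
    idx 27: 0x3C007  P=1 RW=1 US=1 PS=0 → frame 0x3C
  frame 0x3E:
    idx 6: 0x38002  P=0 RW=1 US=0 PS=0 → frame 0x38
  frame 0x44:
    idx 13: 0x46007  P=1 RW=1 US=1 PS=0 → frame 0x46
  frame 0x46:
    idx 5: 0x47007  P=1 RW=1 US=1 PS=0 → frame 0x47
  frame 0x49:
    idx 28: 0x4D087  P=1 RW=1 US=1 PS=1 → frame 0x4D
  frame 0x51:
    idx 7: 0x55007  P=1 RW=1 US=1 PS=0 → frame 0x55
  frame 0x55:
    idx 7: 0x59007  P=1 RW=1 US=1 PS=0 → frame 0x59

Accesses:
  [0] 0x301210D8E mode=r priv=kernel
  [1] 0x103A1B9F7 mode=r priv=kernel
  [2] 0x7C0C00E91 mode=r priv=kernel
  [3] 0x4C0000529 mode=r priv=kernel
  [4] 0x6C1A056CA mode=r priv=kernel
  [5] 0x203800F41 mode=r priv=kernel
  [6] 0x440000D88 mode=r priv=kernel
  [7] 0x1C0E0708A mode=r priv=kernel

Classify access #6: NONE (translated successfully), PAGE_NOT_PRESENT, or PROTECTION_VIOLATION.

Walk each access:
#0 VA=0x301210D8E (r,kernel):
  [0] read 0x2E idx=12: raw=0x30007 flags P=1 W=1 U=1 S=0
  [1] read 0x30 idx=9: raw=0x33007 flags P=1 W=1 U=1 S=0
  [2] read 0x33 idx=16: raw=0x35007 flags P=1 W=1 U=1 S=0
  ✓ 0x35D8E  — 3 lookups
#1 VA=0x103A1B9F7 (r,kernel):
  [0] read 0x2E idx=4: raw=0x37007 flags P=1 W=1 U=1 S=0
  [1] read 0x37 idx=29: raw=0x3A007 flags P=1 W=1 U=1 S=0
  [2] read 0x3A idx=27: raw=0x3C007 flags P=1 W=1 U=1 S=0
  ✓ 0x3C9F7  — 3 lookups
#2 VA=0x7C0C00E91 (r,kernel):
  [0] read 0x2E idx=31: raw=0x3E007 flags P=1 W=1 U=1 S=0
  [1] read 0x3E idx=6: raw=0x38002 flags P=0 W=1 U=0 S=0
  ⇒ fault: PAGE_NOT_PRESENT  — 2 lookups
#3 VA=0x4C0000529 (r,kernel):
  [0] read 0x2E idx=19: raw=0x40087 flags P=1 W=1 U=1 S=1
  ✓ 0x40529 (huge @L0)  — 1 lookups
#4 VA=0x6C1A056CA (r,kernel):
  [0] read 0x2E idx=27: raw=0x44007 flags P=1 W=1 U=1 S=0
  [1] read 0x44 idx=13: raw=0x46007 flags P=1 W=1 U=1 S=0
  [2] read 0x46 idx=5: raw=0x47007 flags P=1 W=1 U=1 S=0
  ✓ 0x476CA  — 3 lookups
#5 VA=0x203800F41 (r,kernel):
  [0] read 0x2E idx=8: raw=0x49007 flags P=1 W=1 U=1 S=0
  [1] read 0x49 idx=28: raw=0x4D087 flags P=1 W=1 U=1 S=1
  ✓ 0x4DF41 (huge @L1)  — 2 lookups
#6 VA=0x440000D88 (r,kernel):
  [0] read 0x2E idx=17: raw=0x50087 flags P=1 W=1 U=1 S=1
  ✓ 0x50D88 (huge @L0)  — 1 lookups
#7 VA=0x1C0E0708A (r,kernel):
  [0] read 0x2E idx=7: raw=0x51007 flags P=1 W=1 U=1 S=0
  [1] read 0x51 idx=7: raw=0x55007 flags P=1 W=1 U=1 S=0
  [2] read 0x55 idx=7: raw=0x59007 flags P=1 W=1 U=1 S=0
  ✓ 0x5908A  — 3 lookups

Access #6 fault: NONE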